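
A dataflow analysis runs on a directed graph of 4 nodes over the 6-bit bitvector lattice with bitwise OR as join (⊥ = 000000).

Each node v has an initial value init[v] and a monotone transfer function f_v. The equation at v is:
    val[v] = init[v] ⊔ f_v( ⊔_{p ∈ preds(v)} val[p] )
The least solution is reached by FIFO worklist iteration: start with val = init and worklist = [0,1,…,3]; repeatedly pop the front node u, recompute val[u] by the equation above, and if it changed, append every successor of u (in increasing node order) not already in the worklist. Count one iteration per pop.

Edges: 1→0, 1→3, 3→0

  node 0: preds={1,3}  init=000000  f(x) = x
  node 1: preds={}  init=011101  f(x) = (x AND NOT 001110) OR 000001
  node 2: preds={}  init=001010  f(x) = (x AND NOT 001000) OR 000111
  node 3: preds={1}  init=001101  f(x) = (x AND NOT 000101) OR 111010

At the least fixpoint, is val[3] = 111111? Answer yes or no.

Iteration log — 5 steps:
  step 1. node 0  ⊔preds=011101  new=011101  old=000000  +wl: 
  step 2. node 1  ⊔preds=000000  new=011101  stable
  step 3. node 2  ⊔preds=000000  new=001111  old=001010  +wl: 
  step 4. node 3  ⊔preds=011101  new=111111  old=001101  +wl: 0
  step 5. node 0  ⊔preds=111111  new=111111  old=011101  +wl: 

Least fixpoint reached:
  node 0: 111111
  node 1: 011101
  node 2: 001111
  node 3: 111111

yes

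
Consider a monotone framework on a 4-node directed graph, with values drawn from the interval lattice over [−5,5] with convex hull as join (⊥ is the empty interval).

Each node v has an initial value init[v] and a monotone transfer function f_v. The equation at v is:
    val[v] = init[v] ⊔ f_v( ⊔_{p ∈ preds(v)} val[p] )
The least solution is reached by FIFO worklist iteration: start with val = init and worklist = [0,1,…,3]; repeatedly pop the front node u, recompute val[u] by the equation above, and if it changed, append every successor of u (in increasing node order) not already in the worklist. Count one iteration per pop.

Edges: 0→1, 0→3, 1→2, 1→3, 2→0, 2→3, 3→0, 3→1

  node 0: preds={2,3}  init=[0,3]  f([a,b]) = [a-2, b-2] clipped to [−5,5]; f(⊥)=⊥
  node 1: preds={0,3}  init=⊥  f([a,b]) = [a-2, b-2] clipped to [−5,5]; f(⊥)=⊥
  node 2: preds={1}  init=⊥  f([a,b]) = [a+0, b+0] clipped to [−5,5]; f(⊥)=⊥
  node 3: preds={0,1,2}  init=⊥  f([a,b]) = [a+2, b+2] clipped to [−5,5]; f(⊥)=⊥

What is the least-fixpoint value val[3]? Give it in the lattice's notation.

Worklist (11 pops):
  #1 pop 0: in=⊥ → [0,3] (no change)
  #2 pop 1: in=[0,3] → [-2,1] (was ⊥); enqueue []
  #3 pop 2: in=[-2,1] → [-2,1] (was ⊥); enqueue [0]
  #4 pop 3: in=[-2,3] → [0,5] (was ⊥); enqueue [1]
  #5 pop 0: in=[-2,5] → [-4,3] (was [0,3]); enqueue [3]
  #6 pop 1: in=[-4,5] → [-5,3] (was [-2,1]); enqueue [2]
  #7 pop 3: in=[-5,3] → [-3,5] (was [0,5]); enqueue [0,1]
  #8 pop 2: in=[-5,3] → [-5,3] (was [-2,1]); enqueue [3]
  #9 pop 0: in=[-5,5] → [-5,3] (was [-4,3]); enqueue []
  #10 pop 1: in=[-5,5] → [-5,3] (no change)
  #11 pop 3: in=[-5,3] → [-3,5] (no change)

Fixpoint:
  val[0] = [-5,3]
  val[1] = [-5,3]
  val[2] = [-5,3]
  val[3] = [-3,5]

[-3,5]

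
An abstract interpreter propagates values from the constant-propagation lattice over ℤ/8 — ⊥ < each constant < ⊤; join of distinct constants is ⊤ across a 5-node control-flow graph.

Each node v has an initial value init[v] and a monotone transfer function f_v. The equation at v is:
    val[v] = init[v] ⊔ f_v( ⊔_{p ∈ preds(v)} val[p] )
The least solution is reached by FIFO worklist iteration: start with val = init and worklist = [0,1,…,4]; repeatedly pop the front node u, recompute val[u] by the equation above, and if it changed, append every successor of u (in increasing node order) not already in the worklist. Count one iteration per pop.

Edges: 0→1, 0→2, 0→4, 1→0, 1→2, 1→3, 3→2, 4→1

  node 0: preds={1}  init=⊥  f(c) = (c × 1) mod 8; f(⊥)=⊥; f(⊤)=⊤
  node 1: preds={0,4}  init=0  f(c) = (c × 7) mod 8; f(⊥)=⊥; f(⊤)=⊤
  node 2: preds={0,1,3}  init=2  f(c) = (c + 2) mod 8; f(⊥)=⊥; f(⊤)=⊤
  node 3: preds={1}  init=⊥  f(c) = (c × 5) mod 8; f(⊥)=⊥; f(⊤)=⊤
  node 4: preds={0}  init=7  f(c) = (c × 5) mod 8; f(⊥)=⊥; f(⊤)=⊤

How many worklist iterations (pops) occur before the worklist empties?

Trace (9 dequeues):
  [1] u=0 | in 0 | out 0 | prev ⊥ | push {}
  [2] u=1 | in ⊤ | out ⊤ | prev 0 | push {0}
  [3] u=2 | in ⊤ | out ⊤ | prev 2 | push {}
  [4] u=3 | in ⊤ | out ⊤ | prev ⊥ | push {2}
  [5] u=4 | in 0 | out ⊤ | prev 7 | push {1}
  [6] u=0 | in ⊤ | out ⊤ | prev 0 | push {4}
  [7] u=2 | in ⊤ | out ⊤ | ==
  [8] u=1 | in ⊤ | out ⊤ | ==
  [9] u=4 | in ⊤ | out ⊤ | ==

Converged values:
  [0] ⊤
  [1] ⊤
  [2] ⊤
  [3] ⊤
  [4] ⊤

9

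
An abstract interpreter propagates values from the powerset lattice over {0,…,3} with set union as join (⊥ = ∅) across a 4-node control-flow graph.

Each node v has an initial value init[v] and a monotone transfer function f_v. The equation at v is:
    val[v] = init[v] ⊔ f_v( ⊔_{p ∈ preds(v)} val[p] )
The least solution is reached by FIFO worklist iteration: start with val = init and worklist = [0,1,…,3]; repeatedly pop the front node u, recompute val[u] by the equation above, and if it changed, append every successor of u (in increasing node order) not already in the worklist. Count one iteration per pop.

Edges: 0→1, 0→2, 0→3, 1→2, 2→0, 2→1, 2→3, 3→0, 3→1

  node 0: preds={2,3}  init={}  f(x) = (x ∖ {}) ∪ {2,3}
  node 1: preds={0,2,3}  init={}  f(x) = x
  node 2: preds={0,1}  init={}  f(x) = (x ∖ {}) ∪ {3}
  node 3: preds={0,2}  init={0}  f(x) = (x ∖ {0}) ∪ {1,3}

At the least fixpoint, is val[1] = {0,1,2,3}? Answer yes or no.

Worklist (10 pops):
  #1 pop 0: in={0} → {0,2,3} (was {}); enqueue []
  #2 pop 1: in={0,2,3} → {0,2,3} (was {}); enqueue []
  #3 pop 2: in={0,2,3} → {0,2,3} (was {}); enqueue [0,1]
  #4 pop 3: in={0,2,3} → {0,1,2,3} (was {0}); enqueue []
  #5 pop 0: in={0,1,2,3} → {0,1,2,3} (was {0,2,3}); enqueue [2,3]
  #6 pop 1: in={0,1,2,3} → {0,1,2,3} (was {0,2,3}); enqueue []
  #7 pop 2: in={0,1,2,3} → {0,1,2,3} (was {0,2,3}); enqueue [0,1]
  #8 pop 3: in={0,1,2,3} → {0,1,2,3} (no change)
  #9 pop 0: in={0,1,2,3} → {0,1,2,3} (no change)
  #10 pop 1: in={0,1,2,3} → {0,1,2,3} (no change)

Fixpoint:
  val[0] = {0,1,2,3}
  val[1] = {0,1,2,3}
  val[2] = {0,1,2,3}
  val[3] = {0,1,2,3}

yes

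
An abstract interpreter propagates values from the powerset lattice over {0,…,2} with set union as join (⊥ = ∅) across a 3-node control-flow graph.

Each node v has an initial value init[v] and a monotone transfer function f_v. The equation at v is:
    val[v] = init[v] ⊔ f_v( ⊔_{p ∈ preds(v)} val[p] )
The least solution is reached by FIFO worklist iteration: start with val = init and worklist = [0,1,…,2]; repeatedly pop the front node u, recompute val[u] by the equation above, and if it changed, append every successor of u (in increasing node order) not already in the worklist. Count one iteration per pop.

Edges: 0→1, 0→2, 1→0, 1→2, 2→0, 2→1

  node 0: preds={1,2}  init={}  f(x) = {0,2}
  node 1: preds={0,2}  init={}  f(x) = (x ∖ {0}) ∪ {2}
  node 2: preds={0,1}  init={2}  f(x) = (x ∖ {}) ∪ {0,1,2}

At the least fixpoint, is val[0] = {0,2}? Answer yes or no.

yes

Iteration log — 7 steps:
  step 1. node 0  ⊔preds={2}  new={0,2}  old={}  +wl: 
  step 2. node 1  ⊔preds={0,2}  new={2}  old={}  +wl: 0
  step 3. node 2  ⊔preds={0,2}  new={0,1,2}  old={2}  +wl: 1
  step 4. node 0  ⊔preds={0,1,2}  new={0,2}  stable
  step 5. node 1  ⊔preds={0,1,2}  new={1,2}  old={2}  +wl: 0,2
  step 6. node 0  ⊔preds={0,1,2}  new={0,2}  stable
  step 7. node 2  ⊔preds={0,1,2}  new={0,1,2}  stable

Least fixpoint reached:
  node 0: {0,2}
  node 1: {1,2}
  node 2: {0,1,2}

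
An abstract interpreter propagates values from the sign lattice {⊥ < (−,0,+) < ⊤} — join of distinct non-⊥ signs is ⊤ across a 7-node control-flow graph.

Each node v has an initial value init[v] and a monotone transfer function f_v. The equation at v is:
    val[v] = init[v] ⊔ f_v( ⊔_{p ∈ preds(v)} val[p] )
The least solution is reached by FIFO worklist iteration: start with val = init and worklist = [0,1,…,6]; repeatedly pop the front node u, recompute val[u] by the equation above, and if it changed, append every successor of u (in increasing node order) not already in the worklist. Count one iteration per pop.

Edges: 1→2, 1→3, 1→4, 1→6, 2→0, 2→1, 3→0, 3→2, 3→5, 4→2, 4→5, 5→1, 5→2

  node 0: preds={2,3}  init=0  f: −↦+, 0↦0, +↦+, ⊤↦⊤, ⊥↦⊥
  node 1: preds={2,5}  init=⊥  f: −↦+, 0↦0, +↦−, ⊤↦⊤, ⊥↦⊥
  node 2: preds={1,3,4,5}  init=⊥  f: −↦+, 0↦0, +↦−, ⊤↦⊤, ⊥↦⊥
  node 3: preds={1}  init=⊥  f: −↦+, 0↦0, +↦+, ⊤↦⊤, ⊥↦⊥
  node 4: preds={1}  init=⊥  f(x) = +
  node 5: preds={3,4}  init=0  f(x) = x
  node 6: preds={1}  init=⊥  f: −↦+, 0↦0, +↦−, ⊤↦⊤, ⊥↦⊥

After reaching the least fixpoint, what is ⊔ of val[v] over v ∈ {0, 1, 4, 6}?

Worklist (17 pops):
  #1 pop 0: in=⊥ → 0 (no change)
  #2 pop 1: in=0 → 0 (was ⊥); enqueue []
  #3 pop 2: in=0 → 0 (was ⊥); enqueue [0,1]
  #4 pop 3: in=0 → 0 (was ⊥); enqueue [2]
  #5 pop 4: in=0 → + (was ⊥); enqueue []
  #6 pop 5: in=⊤ → ⊤ (was 0); enqueue []
  #7 pop 6: in=0 → 0 (was ⊥); enqueue []
  #8 pop 0: in=0 → 0 (no change)
  #9 pop 1: in=⊤ → ⊤ (was 0); enqueue [3,4,6]
  #10 pop 2: in=⊤ → ⊤ (was 0); enqueue [0,1]
  #11 pop 3: in=⊤ → ⊤ (was 0); enqueue [2,5]
  #12 pop 4: in=⊤ → + (no change)
  #13 pop 6: in=⊤ → ⊤ (was 0); enqueue []
  #14 pop 0: in=⊤ → ⊤ (was 0); enqueue []
  #15 pop 1: in=⊤ → ⊤ (no change)
  #16 pop 2: in=⊤ → ⊤ (no change)
  #17 pop 5: in=⊤ → ⊤ (no change)

Fixpoint:
  val[0] = ⊤
  val[1] = ⊤
  val[2] = ⊤
  val[3] = ⊤
  val[4] = +
  val[5] = ⊤
  val[6] = ⊤

⊤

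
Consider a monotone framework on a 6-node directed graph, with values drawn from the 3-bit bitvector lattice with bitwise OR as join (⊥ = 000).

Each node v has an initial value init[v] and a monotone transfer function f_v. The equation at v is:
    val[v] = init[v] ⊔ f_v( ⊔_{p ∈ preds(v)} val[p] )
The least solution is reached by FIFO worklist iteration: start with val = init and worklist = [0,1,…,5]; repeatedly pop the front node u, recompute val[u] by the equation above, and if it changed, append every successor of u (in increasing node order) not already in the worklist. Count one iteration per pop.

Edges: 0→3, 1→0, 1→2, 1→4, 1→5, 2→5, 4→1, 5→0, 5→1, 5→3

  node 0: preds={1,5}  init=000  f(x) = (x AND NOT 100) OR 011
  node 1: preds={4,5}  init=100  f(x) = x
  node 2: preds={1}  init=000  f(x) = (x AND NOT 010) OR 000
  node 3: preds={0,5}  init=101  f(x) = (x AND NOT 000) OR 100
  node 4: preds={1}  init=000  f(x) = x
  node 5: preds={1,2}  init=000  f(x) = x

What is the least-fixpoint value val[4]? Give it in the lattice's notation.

Iteration log — 9 steps:
  step 1. node 0  ⊔preds=100  new=011  old=000  +wl: 
  step 2. node 1  ⊔preds=000  new=100  stable
  step 3. node 2  ⊔preds=100  new=100  old=000  +wl: 
  step 4. node 3  ⊔preds=011  new=111  old=101  +wl: 
  step 5. node 4  ⊔preds=100  new=100  old=000  +wl: 1
  step 6. node 5  ⊔preds=100  new=100  old=000  +wl: 0,3
  step 7. node 1  ⊔preds=100  new=100  stable
  step 8. node 0  ⊔preds=100  new=011  stable
  step 9. node 3  ⊔preds=111  new=111  stable

Least fixpoint reached:
  node 0: 011
  node 1: 100
  node 2: 100
  node 3: 111
  node 4: 100
  node 5: 100

100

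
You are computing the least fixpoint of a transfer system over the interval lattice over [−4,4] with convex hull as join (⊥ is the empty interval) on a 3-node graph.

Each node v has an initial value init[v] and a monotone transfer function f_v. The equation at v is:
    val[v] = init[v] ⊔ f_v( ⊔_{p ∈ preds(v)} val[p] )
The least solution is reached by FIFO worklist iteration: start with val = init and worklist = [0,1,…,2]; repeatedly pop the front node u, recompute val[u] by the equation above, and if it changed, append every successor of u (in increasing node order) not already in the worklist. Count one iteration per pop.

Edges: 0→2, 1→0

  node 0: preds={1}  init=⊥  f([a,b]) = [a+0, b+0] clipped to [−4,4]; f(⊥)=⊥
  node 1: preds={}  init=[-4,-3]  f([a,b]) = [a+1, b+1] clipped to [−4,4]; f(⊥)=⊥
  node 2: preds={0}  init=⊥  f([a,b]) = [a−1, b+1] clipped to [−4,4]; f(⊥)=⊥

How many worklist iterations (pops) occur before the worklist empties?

Trace (3 dequeues):
  [1] u=0 | in [-4,-3] | out [-4,-3] | prev ⊥ | push {}
  [2] u=1 | in ⊥ | out [-4,-3] | ==
  [3] u=2 | in [-4,-3] | out [-4,-2] | prev ⊥ | push {}

Converged values:
  [0] [-4,-3]
  [1] [-4,-3]
  [2] [-4,-2]

3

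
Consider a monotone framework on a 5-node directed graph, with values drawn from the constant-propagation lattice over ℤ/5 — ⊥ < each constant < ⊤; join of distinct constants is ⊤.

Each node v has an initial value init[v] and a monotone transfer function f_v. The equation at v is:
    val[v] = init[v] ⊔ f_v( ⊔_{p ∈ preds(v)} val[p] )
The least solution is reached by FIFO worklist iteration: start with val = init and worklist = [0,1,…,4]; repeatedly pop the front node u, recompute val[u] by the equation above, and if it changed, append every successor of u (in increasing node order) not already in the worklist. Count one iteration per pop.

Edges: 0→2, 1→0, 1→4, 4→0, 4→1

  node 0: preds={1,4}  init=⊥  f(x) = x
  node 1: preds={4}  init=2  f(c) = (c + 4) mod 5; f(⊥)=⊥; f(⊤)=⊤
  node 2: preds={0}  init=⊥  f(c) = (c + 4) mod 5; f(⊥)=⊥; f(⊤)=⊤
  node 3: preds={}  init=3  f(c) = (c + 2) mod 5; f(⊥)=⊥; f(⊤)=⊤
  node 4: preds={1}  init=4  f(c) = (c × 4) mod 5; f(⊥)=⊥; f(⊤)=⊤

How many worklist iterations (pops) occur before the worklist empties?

7

Iteration log — 7 steps:
  step 1. node 0  ⊔preds=⊤  new=⊤  old=⊥  +wl: 
  step 2. node 1  ⊔preds=4  new=⊤  old=2  +wl: 0
  step 3. node 2  ⊔preds=⊤  new=⊤  old=⊥  +wl: 
  step 4. node 3  ⊔preds=⊥  new=3  stable
  step 5. node 4  ⊔preds=⊤  new=⊤  old=4  +wl: 1
  step 6. node 0  ⊔preds=⊤  new=⊤  stable
  step 7. node 1  ⊔preds=⊤  new=⊤  stable

Least fixpoint reached:
  node 0: ⊤
  node 1: ⊤
  node 2: ⊤
  node 3: 3
  node 4: ⊤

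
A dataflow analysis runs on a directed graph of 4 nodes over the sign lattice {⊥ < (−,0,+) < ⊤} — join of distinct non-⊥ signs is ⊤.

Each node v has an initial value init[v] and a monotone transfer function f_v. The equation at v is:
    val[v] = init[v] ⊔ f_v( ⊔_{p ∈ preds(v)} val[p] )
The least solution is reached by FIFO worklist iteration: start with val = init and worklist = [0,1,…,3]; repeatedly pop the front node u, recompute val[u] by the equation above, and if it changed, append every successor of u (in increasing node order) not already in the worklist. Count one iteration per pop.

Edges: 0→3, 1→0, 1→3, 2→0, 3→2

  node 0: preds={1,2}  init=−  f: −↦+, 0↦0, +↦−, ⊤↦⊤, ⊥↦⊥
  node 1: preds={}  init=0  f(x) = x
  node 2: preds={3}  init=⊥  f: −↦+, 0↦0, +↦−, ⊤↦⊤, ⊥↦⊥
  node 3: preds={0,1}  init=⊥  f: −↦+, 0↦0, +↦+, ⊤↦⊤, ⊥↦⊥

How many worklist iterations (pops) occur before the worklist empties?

Iteration log — 6 steps:
  step 1. node 0  ⊔preds=0  new=⊤  old=−  +wl: 
  step 2. node 1  ⊔preds=⊥  new=0  stable
  step 3. node 2  ⊔preds=⊥  new=⊥  stable
  step 4. node 3  ⊔preds=⊤  new=⊤  old=⊥  +wl: 2
  step 5. node 2  ⊔preds=⊤  new=⊤  old=⊥  +wl: 0
  step 6. node 0  ⊔preds=⊤  new=⊤  stable

Least fixpoint reached:
  node 0: ⊤
  node 1: 0
  node 2: ⊤
  node 3: ⊤

6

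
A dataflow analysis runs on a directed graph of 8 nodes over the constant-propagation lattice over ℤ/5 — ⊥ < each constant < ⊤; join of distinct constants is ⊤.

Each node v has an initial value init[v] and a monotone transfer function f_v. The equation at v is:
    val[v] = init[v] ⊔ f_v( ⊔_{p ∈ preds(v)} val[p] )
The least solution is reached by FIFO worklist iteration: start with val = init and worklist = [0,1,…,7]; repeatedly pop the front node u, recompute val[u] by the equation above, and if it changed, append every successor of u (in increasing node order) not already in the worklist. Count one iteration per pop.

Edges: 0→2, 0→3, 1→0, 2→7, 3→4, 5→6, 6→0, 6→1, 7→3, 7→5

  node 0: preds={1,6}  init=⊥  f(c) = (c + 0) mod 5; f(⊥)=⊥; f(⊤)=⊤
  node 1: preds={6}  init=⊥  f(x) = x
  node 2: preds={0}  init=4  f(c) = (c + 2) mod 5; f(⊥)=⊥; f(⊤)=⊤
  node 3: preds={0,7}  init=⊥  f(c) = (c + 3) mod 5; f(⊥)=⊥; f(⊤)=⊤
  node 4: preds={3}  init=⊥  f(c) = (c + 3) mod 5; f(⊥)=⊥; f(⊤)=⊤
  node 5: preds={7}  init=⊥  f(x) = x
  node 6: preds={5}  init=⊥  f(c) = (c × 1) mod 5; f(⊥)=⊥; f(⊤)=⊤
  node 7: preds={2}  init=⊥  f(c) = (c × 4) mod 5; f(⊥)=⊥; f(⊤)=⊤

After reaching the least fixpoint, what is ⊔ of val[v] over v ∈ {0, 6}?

Worklist (27 pops):
  #1 pop 0: in=⊥ → ⊥ (no change)
  #2 pop 1: in=⊥ → ⊥ (no change)
  #3 pop 2: in=⊥ → 4 (no change)
  #4 pop 3: in=⊥ → ⊥ (no change)
  #5 pop 4: in=⊥ → ⊥ (no change)
  #6 pop 5: in=⊥ → ⊥ (no change)
  #7 pop 6: in=⊥ → ⊥ (no change)
  #8 pop 7: in=4 → 1 (was ⊥); enqueue [3,5]
  #9 pop 3: in=1 → 4 (was ⊥); enqueue [4]
  #10 pop 5: in=1 → 1 (was ⊥); enqueue [6]
  #11 pop 4: in=4 → 2 (was ⊥); enqueue []
  #12 pop 6: in=1 → 1 (was ⊥); enqueue [0,1]
  #13 pop 0: in=1 → 1 (was ⊥); enqueue [2,3]
  #14 pop 1: in=1 → 1 (was ⊥); enqueue [0]
  #15 pop 2: in=1 → ⊤ (was 4); enqueue [7]
  #16 pop 3: in=1 → 4 (no change)
  #17 pop 0: in=1 → 1 (no change)
  #18 pop 7: in=⊤ → ⊤ (was 1); enqueue [3,5]
  #19 pop 3: in=⊤ → ⊤ (was 4); enqueue [4]
  #20 pop 5: in=⊤ → ⊤ (was 1); enqueue [6]
  #21 pop 4: in=⊤ → ⊤ (was 2); enqueue []
  #22 pop 6: in=⊤ → ⊤ (was 1); enqueue [0,1]
  #23 pop 0: in=⊤ → ⊤ (was 1); enqueue [2,3]
  #24 pop 1: in=⊤ → ⊤ (was 1); enqueue [0]
  #25 pop 2: in=⊤ → ⊤ (no change)
  #26 pop 3: in=⊤ → ⊤ (no change)
  #27 pop 0: in=⊤ → ⊤ (no change)

Fixpoint:
  val[0] = ⊤
  val[1] = ⊤
  val[2] = ⊤
  val[3] = ⊤
  val[4] = ⊤
  val[5] = ⊤
  val[6] = ⊤
  val[7] = ⊤

⊤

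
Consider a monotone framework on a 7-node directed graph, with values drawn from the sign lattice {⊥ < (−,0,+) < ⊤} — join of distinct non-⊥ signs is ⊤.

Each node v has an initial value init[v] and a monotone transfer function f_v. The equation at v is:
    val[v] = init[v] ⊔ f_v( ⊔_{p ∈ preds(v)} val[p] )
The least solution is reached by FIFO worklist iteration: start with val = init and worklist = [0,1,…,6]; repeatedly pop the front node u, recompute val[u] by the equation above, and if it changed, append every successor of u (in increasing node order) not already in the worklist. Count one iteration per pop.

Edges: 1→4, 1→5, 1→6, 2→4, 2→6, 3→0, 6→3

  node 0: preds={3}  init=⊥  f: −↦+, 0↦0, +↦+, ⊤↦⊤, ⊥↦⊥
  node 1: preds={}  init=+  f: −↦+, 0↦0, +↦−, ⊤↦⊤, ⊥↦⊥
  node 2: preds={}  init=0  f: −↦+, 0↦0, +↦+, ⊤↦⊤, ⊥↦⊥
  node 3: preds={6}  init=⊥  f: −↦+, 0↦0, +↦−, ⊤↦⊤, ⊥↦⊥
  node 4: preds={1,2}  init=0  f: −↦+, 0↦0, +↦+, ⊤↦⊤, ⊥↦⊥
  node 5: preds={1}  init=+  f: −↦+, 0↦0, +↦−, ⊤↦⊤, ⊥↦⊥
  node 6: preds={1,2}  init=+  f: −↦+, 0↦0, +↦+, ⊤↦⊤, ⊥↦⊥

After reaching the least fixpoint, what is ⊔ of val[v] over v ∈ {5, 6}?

Trace (10 dequeues):
  [1] u=0 | in ⊥ | out ⊥ | ==
  [2] u=1 | in ⊥ | out + | ==
  [3] u=2 | in ⊥ | out 0 | ==
  [4] u=3 | in + | out − | prev ⊥ | push {0}
  [5] u=4 | in ⊤ | out ⊤ | prev 0 | push {}
  [6] u=5 | in + | out ⊤ | prev + | push {}
  [7] u=6 | in ⊤ | out ⊤ | prev + | push {3}
  [8] u=0 | in − | out + | prev ⊥ | push {}
  [9] u=3 | in ⊤ | out ⊤ | prev − | push {0}
  [10] u=0 | in ⊤ | out ⊤ | prev + | push {}

Converged values:
  [0] ⊤
  [1] +
  [2] 0
  [3] ⊤
  [4] ⊤
  [5] ⊤
  [6] ⊤

⊤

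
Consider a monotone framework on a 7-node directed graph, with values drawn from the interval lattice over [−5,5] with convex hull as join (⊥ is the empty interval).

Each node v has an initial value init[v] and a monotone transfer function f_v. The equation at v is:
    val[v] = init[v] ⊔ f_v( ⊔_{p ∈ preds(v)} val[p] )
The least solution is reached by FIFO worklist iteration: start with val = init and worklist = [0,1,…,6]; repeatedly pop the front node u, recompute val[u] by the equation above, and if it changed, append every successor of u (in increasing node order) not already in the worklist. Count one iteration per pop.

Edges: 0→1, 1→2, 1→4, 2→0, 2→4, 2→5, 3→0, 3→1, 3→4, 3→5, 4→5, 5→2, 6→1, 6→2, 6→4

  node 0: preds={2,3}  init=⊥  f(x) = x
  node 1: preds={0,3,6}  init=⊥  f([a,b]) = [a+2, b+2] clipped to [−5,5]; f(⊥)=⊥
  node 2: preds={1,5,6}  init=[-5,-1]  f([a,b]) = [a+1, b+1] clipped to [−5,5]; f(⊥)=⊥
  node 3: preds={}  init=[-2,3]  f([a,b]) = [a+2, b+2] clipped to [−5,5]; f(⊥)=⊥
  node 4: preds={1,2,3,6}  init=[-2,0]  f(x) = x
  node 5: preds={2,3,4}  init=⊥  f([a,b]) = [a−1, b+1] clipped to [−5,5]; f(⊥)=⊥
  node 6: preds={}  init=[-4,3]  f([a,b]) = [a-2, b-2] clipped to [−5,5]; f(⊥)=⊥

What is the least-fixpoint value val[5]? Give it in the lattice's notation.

Worklist (10 pops):
  #1 pop 0: in=[-5,3] → [-5,3] (was ⊥); enqueue []
  #2 pop 1: in=[-5,3] → [-3,5] (was ⊥); enqueue []
  #3 pop 2: in=[-4,5] → [-5,5] (was [-5,-1]); enqueue [0]
  #4 pop 3: in=⊥ → [-2,3] (no change)
  #5 pop 4: in=[-5,5] → [-5,5] (was [-2,0]); enqueue []
  #6 pop 5: in=[-5,5] → [-5,5] (was ⊥); enqueue [2]
  #7 pop 6: in=⊥ → [-4,3] (no change)
  #8 pop 0: in=[-5,5] → [-5,5] (was [-5,3]); enqueue [1]
  #9 pop 2: in=[-5,5] → [-5,5] (no change)
  #10 pop 1: in=[-5,5] → [-3,5] (no change)

Fixpoint:
  val[0] = [-5,5]
  val[1] = [-3,5]
  val[2] = [-5,5]
  val[3] = [-2,3]
  val[4] = [-5,5]
  val[5] = [-5,5]
  val[6] = [-4,3]

[-5,5]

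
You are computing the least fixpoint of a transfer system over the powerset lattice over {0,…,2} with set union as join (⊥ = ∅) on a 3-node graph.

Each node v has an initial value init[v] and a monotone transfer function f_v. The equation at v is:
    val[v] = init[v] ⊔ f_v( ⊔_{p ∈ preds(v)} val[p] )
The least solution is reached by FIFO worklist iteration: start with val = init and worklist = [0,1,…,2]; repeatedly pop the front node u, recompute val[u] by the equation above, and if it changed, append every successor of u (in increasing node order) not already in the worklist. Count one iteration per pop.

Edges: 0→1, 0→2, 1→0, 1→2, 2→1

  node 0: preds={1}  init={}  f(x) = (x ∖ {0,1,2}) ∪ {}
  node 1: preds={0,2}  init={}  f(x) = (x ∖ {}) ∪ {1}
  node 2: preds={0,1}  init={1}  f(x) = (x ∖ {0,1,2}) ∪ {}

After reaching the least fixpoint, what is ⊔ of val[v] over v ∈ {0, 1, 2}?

{1}

Trace (4 dequeues):
  [1] u=0 | in {} | out {} | ==
  [2] u=1 | in {1} | out {1} | prev {} | push {0}
  [3] u=2 | in {1} | out {1} | ==
  [4] u=0 | in {1} | out {} | ==

Converged values:
  [0] {}
  [1] {1}
  [2] {1}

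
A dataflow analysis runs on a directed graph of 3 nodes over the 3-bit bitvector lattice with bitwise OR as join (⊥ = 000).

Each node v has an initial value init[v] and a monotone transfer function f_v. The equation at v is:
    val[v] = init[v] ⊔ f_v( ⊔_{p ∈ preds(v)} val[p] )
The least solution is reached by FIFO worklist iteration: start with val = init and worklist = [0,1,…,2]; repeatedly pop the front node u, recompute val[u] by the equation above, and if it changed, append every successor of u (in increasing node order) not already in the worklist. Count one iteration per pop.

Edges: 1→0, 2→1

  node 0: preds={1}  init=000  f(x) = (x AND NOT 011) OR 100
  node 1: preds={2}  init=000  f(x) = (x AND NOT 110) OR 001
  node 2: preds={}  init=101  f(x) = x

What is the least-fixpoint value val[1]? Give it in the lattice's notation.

001

Trace (4 dequeues):
  [1] u=0 | in 000 | out 100 | prev 000 | push {}
  [2] u=1 | in 101 | out 001 | prev 000 | push {0}
  [3] u=2 | in 000 | out 101 | ==
  [4] u=0 | in 001 | out 100 | ==

Converged values:
  [0] 100
  [1] 001
  [2] 101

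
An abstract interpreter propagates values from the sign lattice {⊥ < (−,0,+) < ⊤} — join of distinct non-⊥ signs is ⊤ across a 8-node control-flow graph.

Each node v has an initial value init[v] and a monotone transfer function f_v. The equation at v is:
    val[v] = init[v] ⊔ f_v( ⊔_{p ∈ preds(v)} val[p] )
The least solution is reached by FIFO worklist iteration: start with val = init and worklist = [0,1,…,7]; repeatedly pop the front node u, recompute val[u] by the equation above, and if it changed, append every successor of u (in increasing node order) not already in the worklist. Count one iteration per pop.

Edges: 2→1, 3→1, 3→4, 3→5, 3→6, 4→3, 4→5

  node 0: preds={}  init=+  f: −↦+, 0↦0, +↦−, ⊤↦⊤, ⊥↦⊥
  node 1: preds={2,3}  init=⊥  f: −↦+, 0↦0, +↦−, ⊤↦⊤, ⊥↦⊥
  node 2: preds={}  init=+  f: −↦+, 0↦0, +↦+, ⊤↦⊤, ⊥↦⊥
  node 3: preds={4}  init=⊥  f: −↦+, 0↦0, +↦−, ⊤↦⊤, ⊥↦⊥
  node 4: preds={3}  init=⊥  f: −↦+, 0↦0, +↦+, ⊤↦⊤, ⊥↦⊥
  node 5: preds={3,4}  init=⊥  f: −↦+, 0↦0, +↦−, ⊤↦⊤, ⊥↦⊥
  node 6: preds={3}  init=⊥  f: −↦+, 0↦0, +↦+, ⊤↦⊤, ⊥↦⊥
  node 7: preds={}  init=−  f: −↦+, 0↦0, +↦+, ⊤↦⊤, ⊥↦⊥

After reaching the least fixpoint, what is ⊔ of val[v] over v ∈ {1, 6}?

Worklist (8 pops):
  #1 pop 0: in=⊥ → + (no change)
  #2 pop 1: in=+ → − (was ⊥); enqueue []
  #3 pop 2: in=⊥ → + (no change)
  #4 pop 3: in=⊥ → ⊥ (no change)
  #5 pop 4: in=⊥ → ⊥ (no change)
  #6 pop 5: in=⊥ → ⊥ (no change)
  #7 pop 6: in=⊥ → ⊥ (no change)
  #8 pop 7: in=⊥ → − (no change)

Fixpoint:
  val[0] = +
  val[1] = −
  val[2] = +
  val[3] = ⊥
  val[4] = ⊥
  val[5] = ⊥
  val[6] = ⊥
  val[7] = −

−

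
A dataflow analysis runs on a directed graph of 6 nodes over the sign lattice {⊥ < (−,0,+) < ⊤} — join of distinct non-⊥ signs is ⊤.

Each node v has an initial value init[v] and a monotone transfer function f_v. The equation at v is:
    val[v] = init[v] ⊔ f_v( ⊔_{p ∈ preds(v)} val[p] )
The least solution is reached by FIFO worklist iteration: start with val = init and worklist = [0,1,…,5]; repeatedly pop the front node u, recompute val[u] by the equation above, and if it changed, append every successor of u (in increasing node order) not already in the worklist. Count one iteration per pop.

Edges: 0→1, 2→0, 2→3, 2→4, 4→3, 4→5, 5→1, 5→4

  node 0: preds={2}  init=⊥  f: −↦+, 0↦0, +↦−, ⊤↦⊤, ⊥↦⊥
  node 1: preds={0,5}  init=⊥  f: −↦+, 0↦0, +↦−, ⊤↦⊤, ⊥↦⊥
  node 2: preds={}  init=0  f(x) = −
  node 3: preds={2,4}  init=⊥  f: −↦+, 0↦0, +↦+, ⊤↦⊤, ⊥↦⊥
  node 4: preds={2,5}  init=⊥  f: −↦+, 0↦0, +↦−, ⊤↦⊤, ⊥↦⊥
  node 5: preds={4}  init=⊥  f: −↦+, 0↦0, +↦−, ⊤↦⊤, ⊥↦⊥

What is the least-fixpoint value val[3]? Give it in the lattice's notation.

⊤

Worklist (10 pops):
  #1 pop 0: in=0 → 0 (was ⊥); enqueue []
  #2 pop 1: in=0 → 0 (was ⊥); enqueue []
  #3 pop 2: in=⊥ → ⊤ (was 0); enqueue [0]
  #4 pop 3: in=⊤ → ⊤ (was ⊥); enqueue []
  #5 pop 4: in=⊤ → ⊤ (was ⊥); enqueue [3]
  #6 pop 5: in=⊤ → ⊤ (was ⊥); enqueue [1,4]
  #7 pop 0: in=⊤ → ⊤ (was 0); enqueue []
  #8 pop 3: in=⊤ → ⊤ (no change)
  #9 pop 1: in=⊤ → ⊤ (was 0); enqueue []
  #10 pop 4: in=⊤ → ⊤ (no change)

Fixpoint:
  val[0] = ⊤
  val[1] = ⊤
  val[2] = ⊤
  val[3] = ⊤
  val[4] = ⊤
  val[5] = ⊤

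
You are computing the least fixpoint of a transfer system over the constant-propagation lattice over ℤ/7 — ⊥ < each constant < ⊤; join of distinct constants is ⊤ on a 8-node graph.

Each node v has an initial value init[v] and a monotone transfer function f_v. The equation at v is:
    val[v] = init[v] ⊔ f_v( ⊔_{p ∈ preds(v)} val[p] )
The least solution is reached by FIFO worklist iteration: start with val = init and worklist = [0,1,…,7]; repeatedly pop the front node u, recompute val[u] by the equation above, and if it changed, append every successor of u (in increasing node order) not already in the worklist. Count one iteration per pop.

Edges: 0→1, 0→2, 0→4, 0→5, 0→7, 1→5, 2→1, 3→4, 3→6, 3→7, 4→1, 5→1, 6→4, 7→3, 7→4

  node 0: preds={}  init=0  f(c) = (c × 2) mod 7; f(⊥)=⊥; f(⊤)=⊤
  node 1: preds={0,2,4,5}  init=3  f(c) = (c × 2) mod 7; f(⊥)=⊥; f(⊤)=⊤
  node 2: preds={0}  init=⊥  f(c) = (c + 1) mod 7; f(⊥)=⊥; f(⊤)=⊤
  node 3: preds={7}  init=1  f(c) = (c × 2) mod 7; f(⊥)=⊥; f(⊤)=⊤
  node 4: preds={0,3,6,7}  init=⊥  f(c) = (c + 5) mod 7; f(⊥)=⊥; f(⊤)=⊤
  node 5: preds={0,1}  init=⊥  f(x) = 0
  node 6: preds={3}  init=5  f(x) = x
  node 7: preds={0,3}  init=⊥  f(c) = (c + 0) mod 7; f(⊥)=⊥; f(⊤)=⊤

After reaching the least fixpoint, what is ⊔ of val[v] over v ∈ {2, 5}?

Trace (14 dequeues):
  [1] u=0 | in ⊥ | out 0 | ==
  [2] u=1 | in 0 | out ⊤ | prev 3 | push {}
  [3] u=2 | in 0 | out 1 | prev ⊥ | push {1}
  [4] u=3 | in ⊥ | out 1 | ==
  [5] u=4 | in ⊤ | out ⊤ | prev ⊥ | push {}
  [6] u=5 | in ⊤ | out 0 | prev ⊥ | push {}
  [7] u=6 | in 1 | out ⊤ | prev 5 | push {4}
  [8] u=7 | in ⊤ | out ⊤ | prev ⊥ | push {3}
  [9] u=1 | in ⊤ | out ⊤ | ==
  [10] u=4 | in ⊤ | out ⊤ | ==
  [11] u=3 | in ⊤ | out ⊤ | prev 1 | push {4,6,7}
  [12] u=4 | in ⊤ | out ⊤ | ==
  [13] u=6 | in ⊤ | out ⊤ | ==
  [14] u=7 | in ⊤ | out ⊤ | ==

Converged values:
  [0] 0
  [1] ⊤
  [2] 1
  [3] ⊤
  [4] ⊤
  [5] 0
  [6] ⊤
  [7] ⊤

⊤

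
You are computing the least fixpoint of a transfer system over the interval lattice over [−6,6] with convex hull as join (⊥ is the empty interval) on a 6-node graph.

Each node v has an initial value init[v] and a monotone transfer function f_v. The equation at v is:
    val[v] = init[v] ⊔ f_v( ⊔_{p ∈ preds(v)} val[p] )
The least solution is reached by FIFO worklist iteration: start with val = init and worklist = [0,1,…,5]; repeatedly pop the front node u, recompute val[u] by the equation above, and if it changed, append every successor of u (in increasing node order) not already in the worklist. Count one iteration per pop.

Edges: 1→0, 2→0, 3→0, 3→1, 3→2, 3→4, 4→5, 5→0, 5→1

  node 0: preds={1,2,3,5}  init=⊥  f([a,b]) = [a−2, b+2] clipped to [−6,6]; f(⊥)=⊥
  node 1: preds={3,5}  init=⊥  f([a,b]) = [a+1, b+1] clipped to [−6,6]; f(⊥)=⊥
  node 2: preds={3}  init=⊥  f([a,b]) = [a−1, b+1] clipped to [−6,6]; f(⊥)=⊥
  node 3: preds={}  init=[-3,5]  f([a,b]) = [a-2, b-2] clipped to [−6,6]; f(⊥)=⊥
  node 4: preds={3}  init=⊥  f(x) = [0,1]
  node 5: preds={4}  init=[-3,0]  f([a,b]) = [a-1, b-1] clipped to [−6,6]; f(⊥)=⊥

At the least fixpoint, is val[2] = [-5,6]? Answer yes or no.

Worklist (7 pops):
  #1 pop 0: in=[-3,5] → [-5,6] (was ⊥); enqueue []
  #2 pop 1: in=[-3,5] → [-2,6] (was ⊥); enqueue [0]
  #3 pop 2: in=[-3,5] → [-4,6] (was ⊥); enqueue []
  #4 pop 3: in=⊥ → [-3,5] (no change)
  #5 pop 4: in=[-3,5] → [0,1] (was ⊥); enqueue []
  #6 pop 5: in=[0,1] → [-3,0] (no change)
  #7 pop 0: in=[-4,6] → [-6,6] (was [-5,6]); enqueue []

Fixpoint:
  val[0] = [-6,6]
  val[1] = [-2,6]
  val[2] = [-4,6]
  val[3] = [-3,5]
  val[4] = [0,1]
  val[5] = [-3,0]

no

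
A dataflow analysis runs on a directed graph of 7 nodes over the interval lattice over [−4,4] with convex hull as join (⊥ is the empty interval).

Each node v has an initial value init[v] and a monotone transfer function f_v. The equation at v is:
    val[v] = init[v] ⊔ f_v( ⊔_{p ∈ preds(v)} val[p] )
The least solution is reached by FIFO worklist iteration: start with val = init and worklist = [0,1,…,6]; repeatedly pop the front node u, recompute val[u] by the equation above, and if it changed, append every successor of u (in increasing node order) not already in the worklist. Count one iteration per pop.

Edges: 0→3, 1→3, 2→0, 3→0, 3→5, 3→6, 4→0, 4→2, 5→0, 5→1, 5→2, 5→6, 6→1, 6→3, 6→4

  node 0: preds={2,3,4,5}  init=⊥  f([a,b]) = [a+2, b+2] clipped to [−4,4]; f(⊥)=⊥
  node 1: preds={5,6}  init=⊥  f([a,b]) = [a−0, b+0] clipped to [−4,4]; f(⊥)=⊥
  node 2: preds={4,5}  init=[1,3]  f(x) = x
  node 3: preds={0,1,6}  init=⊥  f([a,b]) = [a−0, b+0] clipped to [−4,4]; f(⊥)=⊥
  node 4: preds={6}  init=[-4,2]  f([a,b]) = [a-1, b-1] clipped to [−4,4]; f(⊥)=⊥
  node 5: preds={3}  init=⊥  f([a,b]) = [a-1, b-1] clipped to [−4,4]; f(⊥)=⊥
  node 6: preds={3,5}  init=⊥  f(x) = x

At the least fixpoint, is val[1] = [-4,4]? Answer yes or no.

Iteration log — 23 steps:
  step 1. node 0  ⊔preds=[-4,3]  new=[-2,4]  old=⊥  +wl: 
  step 2. node 1  ⊔preds=⊥  new=⊥  stable
  step 3. node 2  ⊔preds=[-4,2]  new=[-4,3]  old=[1,3]  +wl: 0
  step 4. node 3  ⊔preds=[-2,4]  new=[-2,4]  old=⊥  +wl: 
  step 5. node 4  ⊔preds=⊥  new=[-4,2]  stable
  step 6. node 5  ⊔preds=[-2,4]  new=[-3,3]  old=⊥  +wl: 1,2
  step 7. node 6  ⊔preds=[-3,4]  new=[-3,4]  old=⊥  +wl: 3,4
  step 8. node 0  ⊔preds=[-4,4]  new=[-2,4]  stable
  step 9. node 1  ⊔preds=[-3,4]  new=[-3,4]  old=⊥  +wl: 
  step 10. node 2  ⊔preds=[-4,3]  new=[-4,3]  stable
  step 11. node 3  ⊔preds=[-3,4]  new=[-3,4]  old=[-2,4]  +wl: 0,5,6
  step 12. node 4  ⊔preds=[-3,4]  new=[-4,3]  old=[-4,2]  +wl: 2
  step 13. node 0  ⊔preds=[-4,4]  new=[-2,4]  stable
  step 14. node 5  ⊔preds=[-3,4]  new=[-4,3]  old=[-3,3]  +wl: 0,1
  step 15. node 6  ⊔preds=[-4,4]  new=[-4,4]  old=[-3,4]  +wl: 3,4
  step 16. node 2  ⊔preds=[-4,3]  new=[-4,3]  stable
  step 17. node 0  ⊔preds=[-4,4]  new=[-2,4]  stable
  step 18. node 1  ⊔preds=[-4,4]  new=[-4,4]  old=[-3,4]  +wl: 
  step 19. node 3  ⊔preds=[-4,4]  new=[-4,4]  old=[-3,4]  +wl: 0,5,6
  step 20. node 4  ⊔preds=[-4,4]  new=[-4,3]  stable
  step 21. node 0  ⊔preds=[-4,4]  new=[-2,4]  stable
  step 22. node 5  ⊔preds=[-4,4]  new=[-4,3]  stable
  step 23. node 6  ⊔preds=[-4,4]  new=[-4,4]  stable

Least fixpoint reached:
  node 0: [-2,4]
  node 1: [-4,4]
  node 2: [-4,3]
  node 3: [-4,4]
  node 4: [-4,3]
  node 5: [-4,3]
  node 6: [-4,4]

yes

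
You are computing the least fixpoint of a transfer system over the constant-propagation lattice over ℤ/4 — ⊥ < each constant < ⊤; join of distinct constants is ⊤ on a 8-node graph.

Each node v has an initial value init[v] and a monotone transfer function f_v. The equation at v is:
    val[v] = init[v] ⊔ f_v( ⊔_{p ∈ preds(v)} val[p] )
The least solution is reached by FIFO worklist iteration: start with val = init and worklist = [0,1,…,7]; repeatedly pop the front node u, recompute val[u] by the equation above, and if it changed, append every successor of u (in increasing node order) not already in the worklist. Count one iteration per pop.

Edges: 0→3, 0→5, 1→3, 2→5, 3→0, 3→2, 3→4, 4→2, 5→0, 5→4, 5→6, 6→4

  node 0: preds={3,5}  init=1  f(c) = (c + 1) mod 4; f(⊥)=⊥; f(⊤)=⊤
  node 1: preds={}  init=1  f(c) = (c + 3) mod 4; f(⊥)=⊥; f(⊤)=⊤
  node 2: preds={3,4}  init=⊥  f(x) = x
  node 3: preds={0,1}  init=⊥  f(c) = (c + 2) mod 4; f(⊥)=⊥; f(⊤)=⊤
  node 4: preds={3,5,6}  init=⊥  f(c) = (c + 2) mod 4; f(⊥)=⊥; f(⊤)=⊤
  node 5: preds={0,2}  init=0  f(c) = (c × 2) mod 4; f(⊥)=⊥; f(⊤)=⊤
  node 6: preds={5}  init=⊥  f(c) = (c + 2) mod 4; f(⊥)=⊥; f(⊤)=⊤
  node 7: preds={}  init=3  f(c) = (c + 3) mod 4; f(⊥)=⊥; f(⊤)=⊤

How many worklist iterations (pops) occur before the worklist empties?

16

Trace (16 dequeues):
  [1] u=0 | in 0 | out 1 | ==
  [2] u=1 | in ⊥ | out 1 | ==
  [3] u=2 | in ⊥ | out ⊥ | ==
  [4] u=3 | in 1 | out 3 | prev ⊥ | push {0,2}
  [5] u=4 | in ⊤ | out ⊤ | prev ⊥ | push {}
  [6] u=5 | in 1 | out ⊤ | prev 0 | push {4}
  [7] u=6 | in ⊤ | out ⊤ | prev ⊥ | push {}
  [8] u=7 | in ⊥ | out 3 | ==
  [9] u=0 | in ⊤ | out ⊤ | prev 1 | push {3,5}
  [10] u=2 | in ⊤ | out ⊤ | prev ⊥ | push {}
  [11] u=4 | in ⊤ | out ⊤ | ==
  [12] u=3 | in ⊤ | out ⊤ | prev 3 | push {0,2,4}
  [13] u=5 | in ⊤ | out ⊤ | ==
  [14] u=0 | in ⊤ | out ⊤ | ==
  [15] u=2 | in ⊤ | out ⊤ | ==
  [16] u=4 | in ⊤ | out ⊤ | ==

Converged values:
  [0] ⊤
  [1] 1
  [2] ⊤
  [3] ⊤
  [4] ⊤
  [5] ⊤
  [6] ⊤
  [7] 3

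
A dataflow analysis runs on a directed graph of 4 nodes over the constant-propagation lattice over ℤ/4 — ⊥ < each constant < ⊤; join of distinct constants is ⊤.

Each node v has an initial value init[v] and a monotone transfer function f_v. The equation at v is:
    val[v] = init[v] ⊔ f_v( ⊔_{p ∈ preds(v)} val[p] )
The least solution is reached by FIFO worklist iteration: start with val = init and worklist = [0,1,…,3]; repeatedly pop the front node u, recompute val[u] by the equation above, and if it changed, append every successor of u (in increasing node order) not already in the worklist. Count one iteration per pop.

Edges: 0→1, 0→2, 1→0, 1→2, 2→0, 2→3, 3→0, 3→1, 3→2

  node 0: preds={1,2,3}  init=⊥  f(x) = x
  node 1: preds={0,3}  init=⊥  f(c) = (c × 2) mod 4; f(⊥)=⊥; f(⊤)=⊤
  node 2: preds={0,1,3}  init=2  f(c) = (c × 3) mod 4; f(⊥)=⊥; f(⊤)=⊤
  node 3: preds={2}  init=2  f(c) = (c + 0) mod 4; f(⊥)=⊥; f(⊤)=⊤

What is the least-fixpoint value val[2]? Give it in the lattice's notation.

Trace (8 dequeues):
  [1] u=0 | in 2 | out 2 | prev ⊥ | push {}
  [2] u=1 | in 2 | out 0 | prev ⊥ | push {0}
  [3] u=2 | in ⊤ | out ⊤ | prev 2 | push {}
  [4] u=3 | in ⊤ | out ⊤ | prev 2 | push {1,2}
  [5] u=0 | in ⊤ | out ⊤ | prev 2 | push {}
  [6] u=1 | in ⊤ | out ⊤ | prev 0 | push {0}
  [7] u=2 | in ⊤ | out ⊤ | ==
  [8] u=0 | in ⊤ | out ⊤ | ==

Converged values:
  [0] ⊤
  [1] ⊤
  [2] ⊤
  [3] ⊤

⊤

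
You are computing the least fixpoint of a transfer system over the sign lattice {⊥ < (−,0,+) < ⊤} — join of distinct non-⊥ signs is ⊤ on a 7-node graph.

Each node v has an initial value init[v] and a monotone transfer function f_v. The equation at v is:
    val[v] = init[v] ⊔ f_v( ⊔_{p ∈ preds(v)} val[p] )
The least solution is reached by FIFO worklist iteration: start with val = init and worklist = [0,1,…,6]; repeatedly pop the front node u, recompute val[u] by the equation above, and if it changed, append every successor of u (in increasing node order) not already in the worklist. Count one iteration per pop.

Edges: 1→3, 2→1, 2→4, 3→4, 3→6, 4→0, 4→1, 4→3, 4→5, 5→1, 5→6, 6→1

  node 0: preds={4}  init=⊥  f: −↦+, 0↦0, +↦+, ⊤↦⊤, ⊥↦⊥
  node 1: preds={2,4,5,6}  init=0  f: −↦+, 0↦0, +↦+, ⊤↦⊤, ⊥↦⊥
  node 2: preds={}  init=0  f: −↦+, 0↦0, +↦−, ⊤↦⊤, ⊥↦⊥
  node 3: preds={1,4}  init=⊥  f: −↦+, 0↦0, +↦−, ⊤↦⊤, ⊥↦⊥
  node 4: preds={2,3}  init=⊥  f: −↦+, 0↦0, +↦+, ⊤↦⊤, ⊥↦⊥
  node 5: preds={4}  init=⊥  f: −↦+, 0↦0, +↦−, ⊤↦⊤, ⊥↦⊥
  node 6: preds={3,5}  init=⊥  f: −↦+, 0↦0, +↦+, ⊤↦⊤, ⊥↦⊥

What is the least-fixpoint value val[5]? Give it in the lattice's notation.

Trace (10 dequeues):
  [1] u=0 | in ⊥ | out ⊥ | ==
  [2] u=1 | in 0 | out 0 | ==
  [3] u=2 | in ⊥ | out 0 | ==
  [4] u=3 | in 0 | out 0 | prev ⊥ | push {}
  [5] u=4 | in 0 | out 0 | prev ⊥ | push {0,1,3}
  [6] u=5 | in 0 | out 0 | prev ⊥ | push {}
  [7] u=6 | in 0 | out 0 | prev ⊥ | push {}
  [8] u=0 | in 0 | out 0 | prev ⊥ | push {}
  [9] u=1 | in 0 | out 0 | ==
  [10] u=3 | in 0 | out 0 | ==

Converged values:
  [0] 0
  [1] 0
  [2] 0
  [3] 0
  [4] 0
  [5] 0
  [6] 0

0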